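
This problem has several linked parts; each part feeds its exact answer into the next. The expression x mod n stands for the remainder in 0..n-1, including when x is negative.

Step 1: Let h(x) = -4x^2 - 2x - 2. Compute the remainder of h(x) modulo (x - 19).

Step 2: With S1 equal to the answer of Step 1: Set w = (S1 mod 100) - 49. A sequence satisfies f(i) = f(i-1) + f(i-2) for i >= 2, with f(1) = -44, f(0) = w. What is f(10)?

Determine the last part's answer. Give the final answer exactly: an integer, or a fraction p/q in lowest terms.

Step 1: remainder = value at the root: -4*(19)^2 - 2*(19)^1 - 2 = (-1444) + (-38) + (-2) = -1484; answer -1484
Step 2: S1 = -1484; w = -33; f(2) = 1*(-44) + 1*(-33) = -77; iterating: f(2)=-77, f(3)=-121, f(4)=-198, f(5)=-319, f(6)=-517, f(7)=-836, f(8)=-1353, f(9)=-2189, f(10)=-3542; answer -3542

-3542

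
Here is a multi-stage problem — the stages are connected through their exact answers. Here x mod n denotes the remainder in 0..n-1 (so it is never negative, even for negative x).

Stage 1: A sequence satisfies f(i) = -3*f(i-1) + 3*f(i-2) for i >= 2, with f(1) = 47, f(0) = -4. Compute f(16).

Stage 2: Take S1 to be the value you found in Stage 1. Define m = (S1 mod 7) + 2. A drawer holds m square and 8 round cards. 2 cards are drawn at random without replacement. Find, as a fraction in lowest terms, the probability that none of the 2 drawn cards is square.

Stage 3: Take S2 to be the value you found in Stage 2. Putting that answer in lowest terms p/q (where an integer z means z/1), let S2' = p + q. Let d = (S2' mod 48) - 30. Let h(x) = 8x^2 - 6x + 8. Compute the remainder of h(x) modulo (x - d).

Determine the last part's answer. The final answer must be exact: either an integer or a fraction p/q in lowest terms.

1438

Stage 1: f(2) = -3*(47) + 3*(-4) = -153; iterating: f(2)=-153, f(3)=600, f(4)=-2259, f(5)=8577, f(6)=-32508, f(7)=123255, f(8)=-467289, f(9)=1771632, f(10)=-6716763, f(11)=25465185, f(12)=-96545844, f(13)=366033087, f(14)=-1387736793, f(15)=5261309640, f(16)=-19947139299; answer -19947139299
Stage 2: S1 = -19947139299; m = 6; total draws C(14,2) = 91; favorable C(8,2) = 28; P = 4/13; answer 4/13
Stage 3: S2 = 4/13; threaded value p + q = 17; d = -13; remainder = value at the root: 8*(-13)^2 - 6*(-13)^1 + 8 = (1352) + (78) + (8) = 1438; answer 1438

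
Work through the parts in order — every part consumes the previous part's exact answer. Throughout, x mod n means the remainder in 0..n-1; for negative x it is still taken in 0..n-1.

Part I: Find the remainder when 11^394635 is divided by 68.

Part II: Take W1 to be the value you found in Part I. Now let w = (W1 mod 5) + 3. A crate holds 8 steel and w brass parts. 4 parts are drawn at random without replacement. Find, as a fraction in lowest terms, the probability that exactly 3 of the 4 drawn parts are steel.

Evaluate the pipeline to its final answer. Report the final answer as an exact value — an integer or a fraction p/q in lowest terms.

Part I: squarings mod 68: 11^1=11, 11^2=53, 11^4=21, 11^8=33, 11^16=1, 11^32=1, 11^64=1, 11^128=1, 11^256=1, 11^512=1, 11^1024=1, 11^2048=1, 11^4096=1, 11^8192=1, 11^16384=1, 11^32768=1, 11^65536=1, 11^131072=1, 11^262144=1; 11^394635 = 11^1 * 11^2 * 11^8 * 11^128 * 11^256 * 11^1024 * 11^131072 * 11^262144 = 63 (mod 68); answer 63
Part II: W1 = 63; w = 6; total draws C(14,4) = 1001; favorable C(8,3)*C(6,1) = 336; P = 48/143; answer 48/143

48/143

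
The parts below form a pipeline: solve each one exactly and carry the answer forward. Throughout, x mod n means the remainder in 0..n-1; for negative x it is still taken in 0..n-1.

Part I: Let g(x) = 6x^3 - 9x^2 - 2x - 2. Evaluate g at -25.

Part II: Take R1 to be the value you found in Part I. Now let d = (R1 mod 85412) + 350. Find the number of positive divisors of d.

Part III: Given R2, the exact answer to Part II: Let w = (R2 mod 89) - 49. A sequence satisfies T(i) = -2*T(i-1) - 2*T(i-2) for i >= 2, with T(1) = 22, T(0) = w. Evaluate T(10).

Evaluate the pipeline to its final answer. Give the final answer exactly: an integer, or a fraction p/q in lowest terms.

544

Part I: 6*(-25)^3 - 9*(-25)^2 - 2*(-25)^1 - 2 = (-93750) + (-5625) + (50) + (-2) = -99327; answer -99327
Part II: R1 = -99327; d = 71847; 71847 = 3^4 * 887; number of divisors = (4+1) * (1+1) = 10; answer 10
Part III: R2 = 10; w = -39; T(2) = -2*(22) - 2*(-39) = 34; iterating: T(2)=34, T(3)=-112, T(4)=156, T(5)=-88, T(6)=-136, T(7)=448, T(8)=-624, T(9)=352, T(10)=544; answer 544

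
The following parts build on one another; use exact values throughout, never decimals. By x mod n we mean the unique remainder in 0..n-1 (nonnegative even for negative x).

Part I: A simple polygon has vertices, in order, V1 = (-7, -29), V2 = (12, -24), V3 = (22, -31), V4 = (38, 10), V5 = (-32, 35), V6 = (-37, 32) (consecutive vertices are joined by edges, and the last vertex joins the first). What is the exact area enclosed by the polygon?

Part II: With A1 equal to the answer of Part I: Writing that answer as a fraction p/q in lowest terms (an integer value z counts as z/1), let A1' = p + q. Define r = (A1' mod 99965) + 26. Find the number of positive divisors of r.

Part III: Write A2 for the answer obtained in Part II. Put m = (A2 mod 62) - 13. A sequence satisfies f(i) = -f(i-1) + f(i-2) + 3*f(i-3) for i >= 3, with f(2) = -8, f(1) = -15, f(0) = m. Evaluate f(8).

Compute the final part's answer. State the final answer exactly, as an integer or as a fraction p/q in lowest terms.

Part I: cross terms: (-7*-24 - 12*-29)=516, (12*-31 - 22*-24)=156, (22*10 - 38*-31)=1398, (38*35 - -32*10)=1650, (-32*32 - -37*35)=271, (-37*-29 - -7*32)=1297; twice the area = |5288| = 5288; area = 2644; answer 2644
Part II: A1 = 2644; threaded value p + q = 2645; r = 2671; 2671 is prime, so its only divisors are 1 and 2671; count = 2; answer 2
Part III: A2 = 2; m = -11; f(3) = -1*(-8) + 1*(-15) + 3*(-11) = -40; iterating: f(3)=-40, f(4)=-13, f(5)=-51, f(6)=-82, f(7)=-8, f(8)=-227; answer -227

-227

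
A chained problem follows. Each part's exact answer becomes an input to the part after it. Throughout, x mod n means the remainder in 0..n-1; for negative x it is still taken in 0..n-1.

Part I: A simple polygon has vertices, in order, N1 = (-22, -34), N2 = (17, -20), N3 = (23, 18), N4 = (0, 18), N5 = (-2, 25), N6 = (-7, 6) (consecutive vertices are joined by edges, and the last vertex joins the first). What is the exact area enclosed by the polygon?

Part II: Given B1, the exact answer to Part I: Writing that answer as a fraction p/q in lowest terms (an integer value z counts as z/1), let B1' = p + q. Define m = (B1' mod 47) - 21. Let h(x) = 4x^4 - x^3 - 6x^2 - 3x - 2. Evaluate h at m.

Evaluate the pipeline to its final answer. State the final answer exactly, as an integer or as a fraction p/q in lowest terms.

Part I: cross terms: (-22*-20 - 17*-34)=1018, (17*18 - 23*-20)=766, (23*18 - 0*18)=414, (0*25 - -2*18)=36, (-2*6 - -7*25)=163, (-7*-34 - -22*6)=370; twice the area = |2767| = 2767; area = 2767/2; answer 2767/2
Part II: B1 = 2767/2; threaded value p + q = 2769; m = 22; 4*(22)^4 - 1*(22)^3 - 6*(22)^2 - 3*(22)^1 - 2 = (937024) + (-10648) + (-2904) + (-66) + (-2) = 923404; answer 923404

923404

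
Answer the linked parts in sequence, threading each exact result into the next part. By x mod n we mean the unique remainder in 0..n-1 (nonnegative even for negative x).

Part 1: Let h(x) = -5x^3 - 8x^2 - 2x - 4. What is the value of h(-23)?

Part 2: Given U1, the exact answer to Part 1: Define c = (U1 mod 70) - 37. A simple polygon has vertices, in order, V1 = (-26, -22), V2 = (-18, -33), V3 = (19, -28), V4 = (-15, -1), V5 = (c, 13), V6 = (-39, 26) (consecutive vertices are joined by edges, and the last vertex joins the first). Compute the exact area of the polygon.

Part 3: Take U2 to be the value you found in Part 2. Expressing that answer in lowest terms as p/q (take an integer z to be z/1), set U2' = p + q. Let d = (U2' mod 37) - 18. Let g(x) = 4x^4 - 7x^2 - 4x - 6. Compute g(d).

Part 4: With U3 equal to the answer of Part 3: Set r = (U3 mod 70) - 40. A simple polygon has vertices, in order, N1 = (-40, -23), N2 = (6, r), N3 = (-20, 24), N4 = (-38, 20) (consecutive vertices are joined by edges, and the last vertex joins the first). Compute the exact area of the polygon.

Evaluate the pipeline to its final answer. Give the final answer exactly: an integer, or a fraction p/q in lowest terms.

1414

Part 1: -5*(-23)^3 - 8*(-23)^2 - 2*(-23)^1 - 4 = (60835) + (-4232) + (46) + (-4) = 56645; answer 56645
Part 2: U1 = 56645; c = -22; cross terms: (-26*-33 - -18*-22)=462, (-18*-28 - 19*-33)=1131, (19*-1 - -15*-28)=-439, (-15*13 - -22*-1)=-217, (-22*26 - -39*13)=-65, (-39*-22 - -26*26)=1534; twice the area = |2406| = 2406; area = 1203; answer 1203
Part 3: U2 = 1203; threaded value p + q = 1204; d = 2; 4*(2)^4 - 7*(2)^2 - 4*(2)^1 - 6 = (64) + (-28) + (-8) + (-6) = 22; answer 22
Part 4: U3 = 22; r = -18; cross terms: (-40*-18 - 6*-23)=858, (6*24 - -20*-18)=-216, (-20*20 - -38*24)=512, (-38*-23 - -40*20)=1674; twice the area = |2828| = 2828; area = 1414; answer 1414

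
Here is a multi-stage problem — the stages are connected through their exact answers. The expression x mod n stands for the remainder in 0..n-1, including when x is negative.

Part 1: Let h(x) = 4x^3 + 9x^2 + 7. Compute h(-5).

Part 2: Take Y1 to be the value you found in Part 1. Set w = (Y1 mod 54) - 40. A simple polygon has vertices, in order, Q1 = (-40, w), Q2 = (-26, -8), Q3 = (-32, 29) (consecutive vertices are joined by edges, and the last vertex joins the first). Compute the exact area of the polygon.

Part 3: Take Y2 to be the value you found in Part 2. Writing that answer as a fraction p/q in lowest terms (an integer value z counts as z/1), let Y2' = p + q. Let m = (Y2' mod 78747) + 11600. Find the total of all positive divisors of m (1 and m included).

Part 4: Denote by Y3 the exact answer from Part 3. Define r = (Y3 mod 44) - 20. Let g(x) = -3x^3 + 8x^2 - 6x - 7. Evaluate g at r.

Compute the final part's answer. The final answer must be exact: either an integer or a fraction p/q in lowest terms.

2089

Part 1: 4*(-5)^3 + 9*(-5)^2 + 7 = (-500) + (225) + (7) = -268; answer -268
Part 2: Y1 = -268; w = -38; cross terms: (-40*-8 - -26*-38)=-668, (-26*29 - -32*-8)=-1010, (-32*-38 - -40*29)=2376; twice the area = |698| = 698; area = 349; answer 349
Part 3: Y2 = 349; threaded value p + q = 350; m = 11950; 11950 = 2 * 5^2 * 239; sigma = (1 + 2) * (1 + 5 + 25) * (1 + 239) = 3 * 31 * 240 = 22320; answer 22320
Part 4: Y3 = 22320; r = -8; -3*(-8)^3 + 8*(-8)^2 - 6*(-8)^1 - 7 = (1536) + (512) + (48) + (-7) = 2089; answer 2089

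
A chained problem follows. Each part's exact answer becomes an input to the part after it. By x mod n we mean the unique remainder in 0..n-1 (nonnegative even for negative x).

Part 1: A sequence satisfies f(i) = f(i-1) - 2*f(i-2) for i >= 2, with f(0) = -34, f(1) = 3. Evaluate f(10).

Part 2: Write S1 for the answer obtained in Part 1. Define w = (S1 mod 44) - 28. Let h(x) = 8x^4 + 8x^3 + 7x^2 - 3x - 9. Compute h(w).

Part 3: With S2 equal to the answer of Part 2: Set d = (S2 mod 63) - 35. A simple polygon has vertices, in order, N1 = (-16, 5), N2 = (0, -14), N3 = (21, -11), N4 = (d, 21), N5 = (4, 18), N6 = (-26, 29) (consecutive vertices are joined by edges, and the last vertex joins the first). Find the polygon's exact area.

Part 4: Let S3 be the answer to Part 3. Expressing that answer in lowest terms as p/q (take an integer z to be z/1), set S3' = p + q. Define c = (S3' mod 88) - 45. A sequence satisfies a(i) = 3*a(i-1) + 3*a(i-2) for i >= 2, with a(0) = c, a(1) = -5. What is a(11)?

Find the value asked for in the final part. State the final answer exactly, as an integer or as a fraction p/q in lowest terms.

-6554925

Part 1: f(2) = 1*(3) - 2*(-34) = 71; iterating: f(2)=71, f(3)=65, f(4)=-77, f(5)=-207, f(6)=-53, f(7)=361, f(8)=467, f(9)=-255, f(10)=-1189; answer -1189
Part 2: S1 = -1189; w = 15; 8*(15)^4 + 8*(15)^3 + 7*(15)^2 - 3*(15)^1 - 9 = (405000) + (27000) + (1575) + (-45) + (-9) = 433521; answer 433521
Part 3: S2 = 433521; d = -17; cross terms: (-16*-14 - 0*5)=224, (0*-11 - 21*-14)=294, (21*21 - -17*-11)=254, (-17*18 - 4*21)=-390, (4*29 - -26*18)=584, (-26*5 - -16*29)=334; twice the area = |1300| = 1300; area = 650; answer 650
Part 4: S3 = 650; threaded value p + q = 651; c = -10; a(2) = 3*(-5) + 3*(-10) = -45; iterating: a(2)=-45, a(3)=-150, a(4)=-585, a(5)=-2205, a(6)=-8370, a(7)=-31725, a(8)=-120285, a(9)=-456030, a(10)=-1728945, a(11)=-6554925; answer -6554925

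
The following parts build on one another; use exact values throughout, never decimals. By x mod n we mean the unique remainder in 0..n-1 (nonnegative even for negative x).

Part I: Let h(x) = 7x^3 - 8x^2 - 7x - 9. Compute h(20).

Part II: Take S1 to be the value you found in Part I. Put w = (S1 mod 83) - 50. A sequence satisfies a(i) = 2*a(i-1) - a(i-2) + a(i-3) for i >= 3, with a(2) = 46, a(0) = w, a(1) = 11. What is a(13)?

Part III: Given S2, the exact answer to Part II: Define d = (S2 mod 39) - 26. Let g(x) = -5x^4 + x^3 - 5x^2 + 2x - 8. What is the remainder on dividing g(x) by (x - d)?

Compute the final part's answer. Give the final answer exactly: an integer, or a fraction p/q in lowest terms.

-120

Part I: 7*(20)^3 - 8*(20)^2 - 7*(20)^1 - 9 = (56000) + (-3200) + (-140) + (-9) = 52651; answer 52651
Part II: S1 = 52651; w = -21; a(3) = 2*(46) - 1*(11) + 1*(-21) = 60; iterating: a(3)=60, a(4)=85, a(5)=156, a(6)=287, a(7)=503, a(8)=875, a(9)=1534, a(10)=2696, a(11)=4733, a(12)=8304, a(13)=14571; answer 14571
Part III: S2 = 14571; d = -2; remainder = value at the root: -5*(-2)^4 + 1*(-2)^3 - 5*(-2)^2 + 2*(-2)^1 - 8 = (-80) + (-8) + (-20) + (-4) + (-8) = -120; answer -120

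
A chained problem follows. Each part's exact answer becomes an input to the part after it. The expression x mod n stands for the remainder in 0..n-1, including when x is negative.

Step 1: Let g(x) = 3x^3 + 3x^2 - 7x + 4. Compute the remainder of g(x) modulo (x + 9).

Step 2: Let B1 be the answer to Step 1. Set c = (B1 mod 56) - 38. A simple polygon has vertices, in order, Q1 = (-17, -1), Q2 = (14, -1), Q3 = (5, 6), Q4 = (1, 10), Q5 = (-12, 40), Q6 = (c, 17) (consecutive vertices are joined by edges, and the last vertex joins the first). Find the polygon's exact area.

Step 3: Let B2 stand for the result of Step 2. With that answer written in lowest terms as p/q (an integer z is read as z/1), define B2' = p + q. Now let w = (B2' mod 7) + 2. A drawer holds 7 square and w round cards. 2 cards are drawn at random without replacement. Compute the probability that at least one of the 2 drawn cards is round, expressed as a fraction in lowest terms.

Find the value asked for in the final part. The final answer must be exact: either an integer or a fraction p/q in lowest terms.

Step 1: remainder = value at the root: 3*(-9)^3 + 3*(-9)^2 - 7*(-9)^1 + 4 = (-2187) + (243) + (63) + (4) = -1877; answer -1877
Step 2: B1 = -1877; c = -11; cross terms: (-17*-1 - 14*-1)=31, (14*6 - 5*-1)=89, (5*10 - 1*6)=44, (1*40 - -12*10)=160, (-12*17 - -11*40)=236, (-11*-1 - -17*17)=300; twice the area = |860| = 860; area = 430; answer 430
Step 3: B2 = 430; threaded value p + q = 431; w = 6; total draws C(13,2) = 78; complement C(7,2) = 21; favorable 78 - 21 = 57; P = 19/26; answer 19/26

19/26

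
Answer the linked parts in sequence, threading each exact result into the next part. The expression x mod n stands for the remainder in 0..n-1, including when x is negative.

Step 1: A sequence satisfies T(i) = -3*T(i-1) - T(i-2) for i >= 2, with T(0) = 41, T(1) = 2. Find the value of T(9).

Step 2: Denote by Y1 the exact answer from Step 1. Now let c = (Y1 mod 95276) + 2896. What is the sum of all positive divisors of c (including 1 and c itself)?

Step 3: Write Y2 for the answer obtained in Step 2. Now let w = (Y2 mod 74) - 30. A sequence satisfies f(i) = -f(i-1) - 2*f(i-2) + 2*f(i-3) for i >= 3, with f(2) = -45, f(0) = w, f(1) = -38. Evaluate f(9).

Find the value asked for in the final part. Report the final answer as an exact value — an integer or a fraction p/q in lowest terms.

5131

Step 1: T(2) = -3*(2) - 1*(41) = -47; iterating: T(2)=-47, T(3)=139, T(4)=-370, T(5)=971, T(6)=-2543, T(7)=6658, T(8)=-17431, T(9)=45635; answer 45635
Step 2: Y1 = 45635; c = 48531; 48531 = 3 * 7 * 2311; sigma = (1 + 3) * (1 + 7) * (1 + 2311) = 4 * 8 * 2312 = 73984; answer 73984
Step 3: Y2 = 73984; w = 28; f(3) = -1*(-45) - 2*(-38) + 2*(28) = 177; iterating: f(3)=177, f(4)=-163, f(5)=-281, f(6)=961, f(7)=-725, f(8)=-1759, f(9)=5131; answer 5131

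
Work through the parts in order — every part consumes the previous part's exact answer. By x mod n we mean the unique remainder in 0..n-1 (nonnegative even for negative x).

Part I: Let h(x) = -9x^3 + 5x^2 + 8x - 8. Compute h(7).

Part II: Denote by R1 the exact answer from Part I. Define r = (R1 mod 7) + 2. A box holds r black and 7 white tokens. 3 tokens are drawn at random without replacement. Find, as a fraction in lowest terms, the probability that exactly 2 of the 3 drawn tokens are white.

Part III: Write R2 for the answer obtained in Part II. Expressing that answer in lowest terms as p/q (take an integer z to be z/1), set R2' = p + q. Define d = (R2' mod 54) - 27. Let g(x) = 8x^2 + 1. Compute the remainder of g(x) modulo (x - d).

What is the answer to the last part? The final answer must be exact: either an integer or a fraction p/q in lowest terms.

Part I: -9*(7)^3 + 5*(7)^2 + 8*(7)^1 - 8 = (-3087) + (245) + (56) + (-8) = -2794; answer -2794
Part II: R1 = -2794; r = 8; total draws C(15,3) = 455; favorable C(7,2)*C(8,1) = 168; P = 24/65; answer 24/65
Part III: R2 = 24/65; threaded value p + q = 89; d = 8; remainder = value at the root: 8*(8)^2 + 1 = (512) + (1) = 513; answer 513

513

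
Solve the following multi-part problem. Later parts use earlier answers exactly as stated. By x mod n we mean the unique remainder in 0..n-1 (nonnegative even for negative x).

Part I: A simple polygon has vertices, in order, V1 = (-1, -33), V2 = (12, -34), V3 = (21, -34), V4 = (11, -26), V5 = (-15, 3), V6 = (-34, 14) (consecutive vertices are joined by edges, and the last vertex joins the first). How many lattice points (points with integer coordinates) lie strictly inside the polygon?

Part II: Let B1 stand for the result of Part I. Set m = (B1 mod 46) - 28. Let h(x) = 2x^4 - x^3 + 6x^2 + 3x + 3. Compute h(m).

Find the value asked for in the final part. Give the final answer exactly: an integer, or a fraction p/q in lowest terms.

Part I: cross terms: (-1*-34 - 12*-33)=430, (12*-34 - 21*-34)=306, (21*-26 - 11*-34)=-172, (11*3 - -15*-26)=-357, (-15*14 - -34*3)=-108, (-34*-33 - -1*14)=1136; twice the area = |1235| = 1235; area = 1235/2; boundary points = 1 + 9 + 2 + 1 + 1 + 1 = 15; strictly interior points = area - boundary/2 + 1 = 611; answer 611
Part II: B1 = 611; m = -15; 2*(-15)^4 - 1*(-15)^3 + 6*(-15)^2 + 3*(-15)^1 + 3 = (101250) + (3375) + (1350) + (-45) + (3) = 105933; answer 105933

105933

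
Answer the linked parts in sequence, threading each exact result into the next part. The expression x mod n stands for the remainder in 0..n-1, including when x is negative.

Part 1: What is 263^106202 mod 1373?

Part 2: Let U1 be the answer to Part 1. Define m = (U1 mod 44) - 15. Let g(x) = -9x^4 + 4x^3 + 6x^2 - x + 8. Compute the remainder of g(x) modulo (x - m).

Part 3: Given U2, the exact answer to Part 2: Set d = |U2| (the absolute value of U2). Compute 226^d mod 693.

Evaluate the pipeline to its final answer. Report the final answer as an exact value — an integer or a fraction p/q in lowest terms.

37

Part 1: squarings mod 1373: 263^1=263, 263^2=519, 263^4=253, 263^8=851, 263^16=630, 263^32=103, 263^64=998, 263^128=579, 263^256=229, 263^512=267, 263^1024=1266, 263^2048=465, 263^4096=664, 263^8192=163, 263^16384=482, 263^32768=287, 263^65536=1362; 263^106202 = 263^2 * 263^8 * 263^16 * 263^64 * 263^128 * 263^512 * 263^1024 * 263^2048 * 263^4096 * 263^32768 * 263^65536 = 645 (mod 1373); answer 645
Part 2: U1 = 645; m = 14; remainder = value at the root: -9*(14)^4 + 4*(14)^3 + 6*(14)^2 - 1*(14)^1 + 8 = (-345744) + (10976) + (1176) + (-14) + (8) = -333598; answer -333598
Part 3: U2 = -333598; d = 333598; squarings mod 693: 226^1=226, 226^2=487, 226^4=163, 226^8=235, 226^16=478, 226^32=487, 226^64=163, 226^128=235, 226^256=478, 226^512=487, 226^1024=163, 226^2048=235, 226^4096=478, 226^8192=487, 226^16384=163, 226^32768=235, 226^65536=478, 226^131072=487, 226^262144=163; 226^333598 = 226^2 * 226^4 * 226^8 * 226^16 * 226^256 * 226^512 * 226^1024 * 226^4096 * 226^65536 * 226^262144 = 37 (mod 693); answer 37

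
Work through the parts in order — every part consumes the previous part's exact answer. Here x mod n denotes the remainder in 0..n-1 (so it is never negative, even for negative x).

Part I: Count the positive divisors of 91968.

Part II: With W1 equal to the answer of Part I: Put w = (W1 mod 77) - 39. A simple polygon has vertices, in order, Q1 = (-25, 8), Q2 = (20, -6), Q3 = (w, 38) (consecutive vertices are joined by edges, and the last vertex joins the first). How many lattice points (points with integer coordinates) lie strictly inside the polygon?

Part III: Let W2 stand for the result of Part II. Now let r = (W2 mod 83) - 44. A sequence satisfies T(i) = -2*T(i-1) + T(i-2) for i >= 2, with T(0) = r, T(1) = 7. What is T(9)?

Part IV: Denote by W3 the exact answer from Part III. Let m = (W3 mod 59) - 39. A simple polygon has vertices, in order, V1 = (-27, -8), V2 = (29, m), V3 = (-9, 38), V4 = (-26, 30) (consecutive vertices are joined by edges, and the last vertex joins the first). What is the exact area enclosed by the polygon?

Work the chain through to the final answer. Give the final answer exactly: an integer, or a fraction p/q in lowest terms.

Part I: 91968 = 2^6 * 3 * 479; number of divisors = (6+1) * (1+1) * (1+1) = 28; answer 28
Part II: W1 = 28; w = -11; cross terms: (-25*-6 - 20*8)=-10, (20*38 - -11*-6)=694, (-11*8 - -25*38)=862; twice the area = |1546| = 1546; area = 773; boundary points = 1 + 1 + 2 = 4; strictly interior points = area - boundary/2 + 1 = 772; answer 772
Part III: W2 = 772; r = -19; T(2) = -2*(7) + 1*(-19) = -33; iterating: T(2)=-33, T(3)=73, T(4)=-179, T(5)=431, T(6)=-1041, T(7)=2513, T(8)=-6067, T(9)=14647; answer 14647
Part IV: W3 = 14647; m = -24; cross terms: (-27*-24 - 29*-8)=880, (29*38 - -9*-24)=886, (-9*30 - -26*38)=718, (-26*-8 - -27*30)=1018; twice the area = |3502| = 3502; area = 1751; answer 1751

1751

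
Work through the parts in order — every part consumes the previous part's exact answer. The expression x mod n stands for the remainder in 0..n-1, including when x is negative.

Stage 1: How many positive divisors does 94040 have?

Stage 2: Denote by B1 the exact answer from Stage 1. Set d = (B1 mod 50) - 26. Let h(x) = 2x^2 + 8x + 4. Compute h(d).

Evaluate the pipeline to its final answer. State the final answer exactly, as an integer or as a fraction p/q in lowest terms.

Stage 1: 94040 = 2^3 * 5 * 2351; number of divisors = (3+1) * (1+1) * (1+1) = 16; answer 16
Stage 2: B1 = 16; d = -10; 2*(-10)^2 + 8*(-10)^1 + 4 = (200) + (-80) + (4) = 124; answer 124

124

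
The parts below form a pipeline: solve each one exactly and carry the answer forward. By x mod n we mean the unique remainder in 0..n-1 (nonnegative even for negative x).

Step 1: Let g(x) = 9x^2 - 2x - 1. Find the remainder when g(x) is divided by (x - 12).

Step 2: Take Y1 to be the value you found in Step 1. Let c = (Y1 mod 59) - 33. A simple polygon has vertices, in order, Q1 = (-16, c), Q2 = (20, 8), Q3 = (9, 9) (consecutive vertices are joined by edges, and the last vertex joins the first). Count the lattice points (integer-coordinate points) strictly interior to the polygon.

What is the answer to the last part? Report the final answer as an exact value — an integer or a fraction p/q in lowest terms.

61

Step 1: remainder = value at the root: 9*(12)^2 - 2*(12)^1 - 1 = (1296) + (-24) + (-1) = 1271; answer 1271
Step 2: Y1 = 1271; c = -1; cross terms: (-16*8 - 20*-1)=-108, (20*9 - 9*8)=108, (9*-1 - -16*9)=135; twice the area = |135| = 135; area = 135/2; boundary points = 9 + 1 + 5 = 15; strictly interior points = area - boundary/2 + 1 = 61; answer 61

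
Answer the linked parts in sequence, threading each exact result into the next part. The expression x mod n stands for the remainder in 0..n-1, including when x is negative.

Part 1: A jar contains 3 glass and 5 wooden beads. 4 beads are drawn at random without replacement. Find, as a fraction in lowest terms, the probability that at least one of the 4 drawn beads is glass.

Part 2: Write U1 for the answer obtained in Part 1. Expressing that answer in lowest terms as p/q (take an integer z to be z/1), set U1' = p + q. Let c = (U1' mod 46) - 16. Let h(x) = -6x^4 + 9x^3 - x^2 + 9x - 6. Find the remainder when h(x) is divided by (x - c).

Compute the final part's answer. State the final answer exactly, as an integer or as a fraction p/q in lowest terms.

Part 1: total draws C(8,4) = 70; complement C(5,4) = 5; favorable 70 - 5 = 65; P = 13/14; answer 13/14
Part 2: U1 = 13/14; threaded value p + q = 27; c = 11; remainder = value at the root: -6*(11)^4 + 9*(11)^3 - 1*(11)^2 + 9*(11)^1 - 6 = (-87846) + (11979) + (-121) + (99) + (-6) = -75895; answer -75895

-75895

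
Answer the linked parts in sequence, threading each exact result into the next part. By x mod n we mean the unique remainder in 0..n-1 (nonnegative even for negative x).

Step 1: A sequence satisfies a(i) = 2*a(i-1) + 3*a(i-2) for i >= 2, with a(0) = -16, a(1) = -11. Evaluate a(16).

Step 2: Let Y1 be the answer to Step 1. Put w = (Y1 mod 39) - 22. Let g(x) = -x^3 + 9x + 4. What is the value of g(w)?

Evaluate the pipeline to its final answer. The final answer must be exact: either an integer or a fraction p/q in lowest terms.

-276

Step 1: a(2) = 2*(-11) + 3*(-16) = -70; iterating: a(2)=-70, a(3)=-173, a(4)=-556, a(5)=-1631, a(6)=-4930, a(7)=-14753, a(8)=-44296, a(9)=-132851, a(10)=-398590, a(11)=-1195733, a(12)=-3587236, a(13)=-10761671, a(14)=-32285050, a(15)=-96855113, a(16)=-290565376; answer -290565376
Step 2: Y1 = -290565376; w = 7; -1*(7)^3 + 9*(7)^1 + 4 = (-343) + (63) + (4) = -276; answer -276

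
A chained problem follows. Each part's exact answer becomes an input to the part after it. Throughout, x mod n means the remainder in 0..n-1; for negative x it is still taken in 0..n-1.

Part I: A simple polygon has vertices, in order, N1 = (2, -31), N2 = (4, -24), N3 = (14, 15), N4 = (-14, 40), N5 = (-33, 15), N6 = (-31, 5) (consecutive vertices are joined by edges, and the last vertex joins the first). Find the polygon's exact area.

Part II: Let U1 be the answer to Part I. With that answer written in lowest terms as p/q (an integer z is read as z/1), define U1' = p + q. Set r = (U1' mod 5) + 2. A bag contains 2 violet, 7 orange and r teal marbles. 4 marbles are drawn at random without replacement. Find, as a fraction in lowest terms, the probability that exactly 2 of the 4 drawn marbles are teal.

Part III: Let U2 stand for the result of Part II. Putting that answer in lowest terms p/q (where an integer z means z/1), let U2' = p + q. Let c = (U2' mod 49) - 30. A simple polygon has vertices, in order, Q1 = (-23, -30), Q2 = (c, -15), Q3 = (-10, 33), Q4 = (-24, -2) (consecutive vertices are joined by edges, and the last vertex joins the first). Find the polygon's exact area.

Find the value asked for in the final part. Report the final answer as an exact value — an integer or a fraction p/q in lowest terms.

Part I: cross terms: (2*-24 - 4*-31)=76, (4*15 - 14*-24)=396, (14*40 - -14*15)=770, (-14*15 - -33*40)=1110, (-33*5 - -31*15)=300, (-31*-31 - 2*5)=951; twice the area = |3603| = 3603; area = 3603/2; answer 3603/2
Part II: U1 = 3603/2; threaded value p + q = 3605; r = 2; total draws C(11,4) = 330; favorable C(2,2)*C(9,2) = 36; P = 6/55; answer 6/55
Part III: U2 = 6/55; threaded value p + q = 61; c = -18; cross terms: (-23*-15 - -18*-30)=-195, (-18*33 - -10*-15)=-744, (-10*-2 - -24*33)=812, (-24*-30 - -23*-2)=674; twice the area = |547| = 547; area = 547/2; answer 547/2

547/2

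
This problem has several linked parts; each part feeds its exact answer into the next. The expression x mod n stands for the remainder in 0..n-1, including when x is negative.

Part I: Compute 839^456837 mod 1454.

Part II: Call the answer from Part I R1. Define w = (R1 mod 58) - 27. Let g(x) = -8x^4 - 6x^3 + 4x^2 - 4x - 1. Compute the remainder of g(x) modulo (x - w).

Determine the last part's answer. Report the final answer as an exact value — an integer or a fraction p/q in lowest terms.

Part I: squarings mod 1454: 839^1=839, 839^2=185, 839^4=783, 839^8=955, 839^16=367, 839^32=921, 839^64=559, 839^128=1325, 839^256=647, 839^512=1311, 839^1024=93, 839^2048=1379, 839^4096=1263, 839^8192=131, 839^16384=1167, 839^32768=945, 839^65536=269, 839^131072=1115, 839^262144=55; 839^456837 = 839^1 * 839^4 * 839^128 * 839^2048 * 839^4096 * 839^8192 * 839^16384 * 839^32768 * 839^131072 * 839^262144 = 1077 (mod 1454); answer 1077
Part II: R1 = 1077; w = 6; remainder = value at the root: -8*(6)^4 - 6*(6)^3 + 4*(6)^2 - 4*(6)^1 - 1 = (-10368) + (-1296) + (144) + (-24) + (-1) = -11545; answer -11545

-11545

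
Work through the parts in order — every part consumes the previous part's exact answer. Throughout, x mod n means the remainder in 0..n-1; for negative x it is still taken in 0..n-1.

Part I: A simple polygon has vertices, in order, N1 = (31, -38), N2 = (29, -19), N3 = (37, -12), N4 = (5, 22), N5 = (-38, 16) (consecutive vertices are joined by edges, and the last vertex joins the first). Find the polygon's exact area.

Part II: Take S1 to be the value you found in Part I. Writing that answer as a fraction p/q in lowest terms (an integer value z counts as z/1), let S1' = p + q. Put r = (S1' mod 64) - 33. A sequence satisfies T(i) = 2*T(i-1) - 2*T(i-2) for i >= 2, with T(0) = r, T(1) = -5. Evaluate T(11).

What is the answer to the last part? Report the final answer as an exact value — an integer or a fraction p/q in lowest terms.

Part I: cross terms: (31*-19 - 29*-38)=513, (29*-12 - 37*-19)=355, (37*22 - 5*-12)=874, (5*16 - -38*22)=916, (-38*-38 - 31*16)=948; twice the area = |3606| = 3606; area = 1803; answer 1803
Part II: S1 = 1803; threaded value p + q = 1804; r = -21; T(2) = 2*(-5) - 2*(-21) = 32; iterating: T(2)=32, T(3)=74, T(4)=84, T(5)=20, T(6)=-128, T(7)=-296, T(8)=-336, T(9)=-80, T(10)=512, T(11)=1184; answer 1184

1184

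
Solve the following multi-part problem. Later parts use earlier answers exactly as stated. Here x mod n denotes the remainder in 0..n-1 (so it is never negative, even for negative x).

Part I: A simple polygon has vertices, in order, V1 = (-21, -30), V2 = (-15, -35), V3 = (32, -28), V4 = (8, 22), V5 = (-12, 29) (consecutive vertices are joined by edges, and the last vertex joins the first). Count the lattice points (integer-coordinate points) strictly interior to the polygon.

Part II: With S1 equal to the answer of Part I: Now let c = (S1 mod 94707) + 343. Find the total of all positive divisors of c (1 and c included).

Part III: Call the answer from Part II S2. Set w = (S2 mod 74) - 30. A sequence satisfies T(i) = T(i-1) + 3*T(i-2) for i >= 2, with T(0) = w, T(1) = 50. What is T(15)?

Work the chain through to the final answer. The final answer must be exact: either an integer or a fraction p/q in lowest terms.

Part I: cross terms: (-21*-35 - -15*-30)=285, (-15*-28 - 32*-35)=1540, (32*22 - 8*-28)=928, (8*29 - -12*22)=496, (-12*-30 - -21*29)=969; twice the area = |4218| = 4218; area = 2109; boundary points = 1 + 1 + 2 + 1 + 1 = 6; strictly interior points = area - boundary/2 + 1 = 2107; answer 2107
Part II: S1 = 2107; c = 2450; 2450 = 2 * 5^2 * 7^2; sigma = (1 + 2) * (1 + 5 + 25) * (1 + 7 + 49) = 3 * 31 * 57 = 5301; answer 5301
Part III: S2 = 5301; w = 17; T(2) = 1*(50) + 3*(17) = 101; iterating: T(2)=101, T(3)=251, T(4)=554, T(5)=1307, T(6)=2969, T(7)=6890, T(8)=15797, T(9)=36467, T(10)=83858, T(11)=193259, T(12)=444833, T(13)=1024610, T(14)=2359109, T(15)=5432939; answer 5432939

5432939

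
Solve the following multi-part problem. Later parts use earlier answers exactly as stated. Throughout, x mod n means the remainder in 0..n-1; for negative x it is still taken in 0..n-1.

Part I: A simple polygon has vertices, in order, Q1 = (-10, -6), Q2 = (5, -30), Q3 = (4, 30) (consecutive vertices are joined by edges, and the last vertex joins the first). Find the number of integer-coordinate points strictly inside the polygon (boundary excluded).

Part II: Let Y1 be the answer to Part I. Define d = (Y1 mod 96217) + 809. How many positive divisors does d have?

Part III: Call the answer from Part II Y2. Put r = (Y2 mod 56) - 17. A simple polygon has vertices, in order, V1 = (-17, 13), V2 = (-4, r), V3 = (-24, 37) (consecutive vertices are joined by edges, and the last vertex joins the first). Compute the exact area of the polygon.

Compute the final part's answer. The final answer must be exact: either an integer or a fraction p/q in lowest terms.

Part I: cross terms: (-10*-30 - 5*-6)=330, (5*30 - 4*-30)=270, (4*-6 - -10*30)=276; twice the area = |876| = 876; area = 438; boundary points = 3 + 1 + 2 = 6; strictly interior points = area - boundary/2 + 1 = 436; answer 436
Part II: Y1 = 436; d = 1245; 1245 = 3 * 5 * 83; number of divisors = (1+1) * (1+1) * (1+1) = 8; answer 8
Part III: Y2 = 8; r = -9; cross terms: (-17*-9 - -4*13)=205, (-4*37 - -24*-9)=-364, (-24*13 - -17*37)=317; twice the area = |158| = 158; area = 79; answer 79

79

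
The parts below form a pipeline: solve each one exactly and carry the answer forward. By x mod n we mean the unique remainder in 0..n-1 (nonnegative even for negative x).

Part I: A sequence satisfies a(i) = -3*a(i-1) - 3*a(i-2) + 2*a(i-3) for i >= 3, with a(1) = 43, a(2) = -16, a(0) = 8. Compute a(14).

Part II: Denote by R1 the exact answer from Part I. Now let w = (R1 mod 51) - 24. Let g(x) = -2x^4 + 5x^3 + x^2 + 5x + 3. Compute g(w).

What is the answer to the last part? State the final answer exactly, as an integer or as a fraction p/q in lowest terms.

-6500

Part I: a(3) = -3*(-16) - 3*(43) + 2*(8) = -65; iterating: a(3)=-65, a(4)=329, a(5)=-824, a(6)=1355, a(7)=-935, a(8)=-2908, a(9)=14239, a(10)=-35863, a(11)=59056, a(12)=-41101, a(13)=-125591, a(14)=618188; answer 618188
Part II: R1 = 618188; w = -7; -2*(-7)^4 + 5*(-7)^3 + 1*(-7)^2 + 5*(-7)^1 + 3 = (-4802) + (-1715) + (49) + (-35) + (3) = -6500; answer -6500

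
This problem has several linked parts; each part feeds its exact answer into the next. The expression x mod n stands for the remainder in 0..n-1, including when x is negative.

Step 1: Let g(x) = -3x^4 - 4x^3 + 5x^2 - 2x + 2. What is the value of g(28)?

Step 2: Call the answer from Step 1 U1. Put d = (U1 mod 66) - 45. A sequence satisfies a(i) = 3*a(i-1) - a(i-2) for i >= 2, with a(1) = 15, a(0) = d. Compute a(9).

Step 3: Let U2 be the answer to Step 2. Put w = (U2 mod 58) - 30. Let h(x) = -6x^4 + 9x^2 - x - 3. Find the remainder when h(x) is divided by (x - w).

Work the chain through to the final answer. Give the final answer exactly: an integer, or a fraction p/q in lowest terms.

Step 1: -3*(28)^4 - 4*(28)^3 + 5*(28)^2 - 2*(28)^1 + 2 = (-1843968) + (-87808) + (3920) + (-56) + (2) = -1927910; answer -1927910
Step 2: U1 = -1927910; d = -29; a(2) = 3*(15) - 1*(-29) = 74; iterating: a(2)=74, a(3)=207, a(4)=547, a(5)=1434, a(6)=3755, a(7)=9831, a(8)=25738, a(9)=67383; answer 67383
Step 3: U2 = 67383; w = 15; remainder = value at the root: -6*(15)^4 + 9*(15)^2 - 1*(15)^1 - 3 = (-303750) + (2025) + (-15) + (-3) = -301743; answer -301743

-301743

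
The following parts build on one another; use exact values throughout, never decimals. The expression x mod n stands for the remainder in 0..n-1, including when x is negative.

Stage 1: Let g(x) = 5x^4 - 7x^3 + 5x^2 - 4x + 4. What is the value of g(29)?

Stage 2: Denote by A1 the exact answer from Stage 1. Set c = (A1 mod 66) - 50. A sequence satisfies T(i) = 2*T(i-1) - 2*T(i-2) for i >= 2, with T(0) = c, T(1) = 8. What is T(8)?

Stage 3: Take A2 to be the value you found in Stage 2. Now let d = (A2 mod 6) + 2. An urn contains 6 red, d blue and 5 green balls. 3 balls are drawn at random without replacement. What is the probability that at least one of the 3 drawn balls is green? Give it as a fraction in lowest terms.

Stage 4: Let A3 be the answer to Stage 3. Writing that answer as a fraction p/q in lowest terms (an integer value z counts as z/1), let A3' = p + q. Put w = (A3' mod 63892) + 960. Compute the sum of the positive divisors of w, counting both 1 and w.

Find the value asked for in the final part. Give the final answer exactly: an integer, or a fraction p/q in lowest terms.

1848

Stage 1: 5*(29)^4 - 7*(29)^3 + 5*(29)^2 - 4*(29)^1 + 4 = (3536405) + (-170723) + (4205) + (-116) + (4) = 3369775; answer 3369775
Stage 2: A1 = 3369775; c = -37; T(2) = 2*(8) - 2*(-37) = 90; iterating: T(2)=90, T(3)=164, T(4)=148, T(5)=-32, T(6)=-360, T(7)=-656, T(8)=-592; answer -592
Stage 3: A2 = -592; d = 4; total draws C(15,3) = 455; complement C(10,3) = 120; favorable 455 - 120 = 335; P = 67/91; answer 67/91
Stage 4: A3 = 67/91; threaded value p + q = 158; w = 1118; 1118 = 2 * 13 * 43; sigma = (1 + 2) * (1 + 13) * (1 + 43) = 3 * 14 * 44 = 1848; answer 1848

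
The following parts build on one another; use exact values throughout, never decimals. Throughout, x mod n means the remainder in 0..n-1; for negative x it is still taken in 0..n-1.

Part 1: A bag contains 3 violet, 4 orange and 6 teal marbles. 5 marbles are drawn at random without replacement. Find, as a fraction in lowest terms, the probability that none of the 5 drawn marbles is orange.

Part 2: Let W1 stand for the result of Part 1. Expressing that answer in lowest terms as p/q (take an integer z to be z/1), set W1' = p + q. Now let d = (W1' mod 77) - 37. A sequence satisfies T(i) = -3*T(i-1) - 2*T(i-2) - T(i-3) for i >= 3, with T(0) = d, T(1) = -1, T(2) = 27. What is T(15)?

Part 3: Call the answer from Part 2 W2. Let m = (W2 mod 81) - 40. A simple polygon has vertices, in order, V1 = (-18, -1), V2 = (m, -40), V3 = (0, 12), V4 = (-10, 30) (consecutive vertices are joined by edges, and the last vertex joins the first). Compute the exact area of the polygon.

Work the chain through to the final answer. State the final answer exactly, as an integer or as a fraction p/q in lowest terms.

Part 1: total draws C(13,5) = 1287; favorable C(9,5) = 126; P = 14/143; answer 14/143
Part 2: W1 = 14/143; threaded value p + q = 157; d = -34; T(3) = -3*(27) - 2*(-1) - 1*(-34) = -45; iterating: T(3)=-45, T(4)=82, T(5)=-183, T(6)=430, T(7)=-1006, T(8)=2341, T(9)=-5441, T(10)=12647, T(11)=-29400, T(12)=68347, T(13)=-158888, T(14)=369370, T(15)=-858681; answer -858681
Part 3: W2 = -858681; m = -40; cross terms: (-18*-40 - -40*-1)=680, (-40*12 - 0*-40)=-480, (0*30 - -10*12)=120, (-10*-1 - -18*30)=550; twice the area = |870| = 870; area = 435; answer 435

435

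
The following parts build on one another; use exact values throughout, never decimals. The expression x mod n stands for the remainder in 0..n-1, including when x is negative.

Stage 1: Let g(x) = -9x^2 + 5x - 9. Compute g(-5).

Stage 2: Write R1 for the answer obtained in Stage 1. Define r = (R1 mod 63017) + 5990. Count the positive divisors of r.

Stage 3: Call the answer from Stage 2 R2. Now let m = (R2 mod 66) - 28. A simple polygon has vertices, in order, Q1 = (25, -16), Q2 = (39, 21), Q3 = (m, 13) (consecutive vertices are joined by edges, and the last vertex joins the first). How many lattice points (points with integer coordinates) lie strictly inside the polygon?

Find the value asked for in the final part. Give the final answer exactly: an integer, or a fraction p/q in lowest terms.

Stage 1: -9*(-5)^2 + 5*(-5)^1 - 9 = (-225) + (-25) + (-9) = -259; answer -259
Stage 2: R1 = -259; r = 68748; 68748 = 2^2 * 3 * 17 * 337; number of divisors = (2+1) * (1+1) * (1+1) * (1+1) = 24; answer 24
Stage 3: R2 = 24; m = -4; cross terms: (25*21 - 39*-16)=1149, (39*13 - -4*21)=591, (-4*-16 - 25*13)=-261; twice the area = |1479| = 1479; area = 1479/2; boundary points = 1 + 1 + 29 = 31; strictly interior points = area - boundary/2 + 1 = 725; answer 725

725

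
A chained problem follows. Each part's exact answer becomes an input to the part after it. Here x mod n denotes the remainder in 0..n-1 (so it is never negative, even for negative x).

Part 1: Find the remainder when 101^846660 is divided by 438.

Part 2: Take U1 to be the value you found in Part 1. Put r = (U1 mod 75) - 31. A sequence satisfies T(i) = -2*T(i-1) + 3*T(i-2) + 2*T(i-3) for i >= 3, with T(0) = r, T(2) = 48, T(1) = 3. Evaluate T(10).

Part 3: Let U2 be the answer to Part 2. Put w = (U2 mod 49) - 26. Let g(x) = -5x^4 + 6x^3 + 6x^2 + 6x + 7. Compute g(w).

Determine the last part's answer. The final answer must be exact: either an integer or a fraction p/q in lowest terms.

Part 1: squarings mod 438: 101^1=101, 101^2=127, 101^4=361, 101^8=235, 101^16=37, 101^32=55, 101^64=397, 101^128=367, 101^256=223, 101^512=235, 101^1024=37, 101^2048=55, 101^4096=397, 101^8192=367, 101^16384=223, 101^32768=235, 101^65536=37, 101^131072=55, 101^262144=397, 101^524288=367; 101^846660 = 101^4 * 101^64 * 101^256 * 101^512 * 101^2048 * 101^8192 * 101^16384 * 101^32768 * 101^262144 * 101^524288 = 301 (mod 438); answer 301
Part 2: U1 = 301; r = -30; T(3) = -2*(48) + 3*(3) + 2*(-30) = -147; iterating: T(3)=-147, T(4)=444, T(5)=-1233, T(6)=3504, T(7)=-9819, T(8)=27684, T(9)=-77817, T(10)=219048; answer 219048
Part 3: U2 = 219048; w = -8; -5*(-8)^4 + 6*(-8)^3 + 6*(-8)^2 + 6*(-8)^1 + 7 = (-20480) + (-3072) + (384) + (-48) + (7) = -23209; answer -23209

-23209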